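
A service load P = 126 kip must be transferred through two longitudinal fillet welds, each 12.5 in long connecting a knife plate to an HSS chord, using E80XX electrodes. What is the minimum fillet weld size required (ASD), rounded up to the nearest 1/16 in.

w = 5/16 in

E80XX → F_EXX = 80 ksi.
Total weld length L = 25 in.
Required throat t_e = P × Ω / (0.6 F_EXX × L) = 126 × 2.0 / (0.6 × 80 × 25) = 0.21 in.
Required leg w = t_e / 0.707 = 0.297 in → use 5/16 in.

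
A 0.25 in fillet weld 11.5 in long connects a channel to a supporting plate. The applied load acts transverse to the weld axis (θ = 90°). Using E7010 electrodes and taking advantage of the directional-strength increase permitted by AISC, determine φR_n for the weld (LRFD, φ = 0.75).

E70XX → F_EXX = 70 ksi.
t_e = 0.707 × 0.25 = 0.1767 in; A_we = 0.1767 × 11.5 = 2.033 in².
Directional factor: 1.0 + 0.5 sin^1.5(90°) = 1.5.
F_nw = 0.6 × 70 × 1.5 = 63 ksi.
φR_n = 0.75 × 63 × 2.033 = 96.04 kip.

φR_n ≈ 96 kip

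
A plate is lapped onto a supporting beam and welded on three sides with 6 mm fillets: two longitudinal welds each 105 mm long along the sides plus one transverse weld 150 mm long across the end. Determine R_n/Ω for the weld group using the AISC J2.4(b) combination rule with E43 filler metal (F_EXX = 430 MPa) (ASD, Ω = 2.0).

t_e = 0.707 × 6 = 4.242 mm.
R_nwl = 0.6 × 430 × 4.242 × 210 × 10⁻³ = 229.8 kN (longitudinal, 2 welds).
R_nwt = 0.6 × 430 × 4.242 × 150 × 10⁻³ = 164.2 kN (transverse, base value).
(i) R_nwl + R_nwt = 394 kN; (ii) 0.85 R_nwl + 1.5 R_nwt = 441.6 kN.
R_n = max = 441.6 kN [governs: (ii)]; R_n/Ω = 220.8 kN.

R_n/Ω ≈ 221 kN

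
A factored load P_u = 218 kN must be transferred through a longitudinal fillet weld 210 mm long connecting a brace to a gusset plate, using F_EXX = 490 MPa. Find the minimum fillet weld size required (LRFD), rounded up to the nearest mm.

Total weld length L = 210 mm.
Required throat t_e = P_u / (φ × 0.6 F_EXX × L) = 218 / (0.75 × 0.6 × 490 × 210 × 10⁻³) = 4.708 mm.
Required leg w = t_e / 0.707 = 6.659 mm → use 7 mm.

w = 7 mm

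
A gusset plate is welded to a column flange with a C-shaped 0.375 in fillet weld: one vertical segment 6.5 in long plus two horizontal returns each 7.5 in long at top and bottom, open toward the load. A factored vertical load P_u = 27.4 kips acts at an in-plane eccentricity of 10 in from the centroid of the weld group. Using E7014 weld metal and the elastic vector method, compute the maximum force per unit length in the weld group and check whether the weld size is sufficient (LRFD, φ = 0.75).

f_max ≈ 6.2 kip/in; adequate

E70XX → F_EXX = 70 ksi.
Total weld length L_w = 21.5 in. Treat welds as unit-width lines.
Centroid: x̄ = 2×7.5×3.75 / 21.5 = 2.616 in from the vertical weld.
Polar moment about centroid: J = I_x + I_y = [6.5³/12 + 2×7.5×3.25²] + [6.5×2.616² + 2(7.5³/12 + 7.5×1.134²)] = 315.4 in³.
Direct shear f_v = P/L_w = 27.4 / 21.5 = 1.274 kip/in (vertical).
Torsion M = P·e = 27.4 × 10 = 274 kip·in.
Critical point at (x, y) = (4.884, 3.25) from centroid. f_tx = M·y/J = 2.823 kip/in; f_ty = M·x/J = 4.243 kip/in.
Resultant f_max = √[f_tx² + (f_v + f_ty)²] = √[2.823² + (1.274 + 4.243)²] = 6.197 kip/in.
Capacity per unit length: φr_n = 0.75 × 0.6 × 70 × (0.707 × 0.375) = 8.351 kip/in.
6.197 ≤ 8.351 → adequate.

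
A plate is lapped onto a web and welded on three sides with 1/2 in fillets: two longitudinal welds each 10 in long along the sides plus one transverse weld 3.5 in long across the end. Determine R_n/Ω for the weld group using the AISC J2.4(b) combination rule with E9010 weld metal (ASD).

R_n/Ω ≈ 224 kips

E90XX → F_EXX = 90 ksi.
t_e = 0.707 × 0.5 = 0.3535 in.
R_nwl = 0.6 × 90 × 0.3535 × 20 = 381.8 kips (longitudinal, 2 welds).
R_nwt = 0.6 × 90 × 0.3535 × 3.5 = 66.81 kips (transverse, base value).
(i) R_nwl + R_nwt = 448.6 kips; (ii) 0.85 R_nwl + 1.5 R_nwt = 424.7 kips.
R_n = max = 448.6 kips [governs: (i)]; R_n/Ω = 224.3 kips.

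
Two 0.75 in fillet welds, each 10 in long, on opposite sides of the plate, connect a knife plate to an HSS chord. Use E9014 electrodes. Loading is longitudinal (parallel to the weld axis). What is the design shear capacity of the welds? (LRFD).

φR_n ≈ 430 kips

E90XX → F_EXX = 90 ksi.
Effective throat t_e = 0.707 × 0.75 = 0.5302 in.
Total length L = 20 in; A_we = 0.5302 × 20 = 10.61 in².
F_nw = 0.6 F_EXX = 0.6 × 90 = 54 ksi.
φR_n = 0.75 × 54 × 10.61 = 429.5 kips.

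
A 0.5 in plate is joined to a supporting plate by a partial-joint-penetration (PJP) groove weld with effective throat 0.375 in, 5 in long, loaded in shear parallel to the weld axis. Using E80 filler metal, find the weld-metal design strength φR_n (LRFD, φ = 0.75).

φR_n ≈ 67.5 kips

E80XX → F_EXX = 80 ksi.
Effective throat (given) t_e = 0.375 in.
A_we = 0.375 × 5 = 1.875 in².
F_nw = 0.6 F_EXX = 48 ksi.
φR_n = 0.75 × 48 × 1.875 = 67.5 kips.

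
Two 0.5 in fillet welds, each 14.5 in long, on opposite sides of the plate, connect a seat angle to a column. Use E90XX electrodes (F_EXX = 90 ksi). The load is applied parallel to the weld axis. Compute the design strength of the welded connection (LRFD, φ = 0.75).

φR_n ≈ 415 kip

Effective throat t_e = 0.707 × 0.5 = 0.3535 in.
Total length L = 29 in; A_we = 0.3535 × 29 = 10.25 in².
F_nw = 0.6 F_EXX = 0.6 × 90 = 54 ksi.
φR_n = 0.75 × 54 × 10.25 = 415.2 kip.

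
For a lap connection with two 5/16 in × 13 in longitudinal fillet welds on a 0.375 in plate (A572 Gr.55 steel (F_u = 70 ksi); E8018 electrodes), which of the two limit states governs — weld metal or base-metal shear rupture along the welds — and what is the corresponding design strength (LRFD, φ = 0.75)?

E80XX → F_EXX = 80 ksi.
t_e = 0.707 × 0.3125 = 0.2209 in; L = 26 in.
Weld metal: φR_n = 0.75 × 0.6 × 80 × 0.2209 × 26 = 206.8 kips.
Base metal (shear rupture): φR_n = 0.75 × 0.6 × 70 × 0.375 × 26 = 307.1 kips.
Governing: weld metal.

φR_n ≈ 207 kips (weld metal governs)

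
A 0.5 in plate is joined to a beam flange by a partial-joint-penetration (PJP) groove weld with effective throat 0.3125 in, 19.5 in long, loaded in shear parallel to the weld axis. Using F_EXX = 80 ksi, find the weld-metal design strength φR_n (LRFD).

φR_n ≈ 219 kips

Effective throat (given) t_e = 0.3125 in.
A_we = 0.3125 × 19.5 = 6.094 in².
F_nw = 0.6 F_EXX = 48 ksi.
φR_n = 0.75 × 48 × 6.094 = 219.4 kips.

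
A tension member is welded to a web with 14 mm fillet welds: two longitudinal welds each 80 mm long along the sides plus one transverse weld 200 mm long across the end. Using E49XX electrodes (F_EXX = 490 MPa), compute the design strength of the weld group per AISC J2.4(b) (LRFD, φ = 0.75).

t_e = 0.707 × 14 = 9.898 mm.
R_nwl = 0.6 × 490 × 9.898 × 160 × 10⁻³ = 465.6 kN (longitudinal, 2 welds).
R_nwt = 0.6 × 490 × 9.898 × 200 × 10⁻³ = 582 kN (transverse, base value).
(i) R_nwl + R_nwt = 1048 kN; (ii) 0.85 R_nwl + 1.5 R_nwt = 1269 kN.
R_n = max = 1269 kN [governs: (ii)]; φR_n = 951.6 kN.

φR_n ≈ 952 kN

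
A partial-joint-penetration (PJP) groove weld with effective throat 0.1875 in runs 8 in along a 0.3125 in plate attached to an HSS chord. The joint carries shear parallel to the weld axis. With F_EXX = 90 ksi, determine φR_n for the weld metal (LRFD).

Effective throat (given) t_e = 0.1875 in.
A_we = 0.1875 × 8 = 1.5 in².
F_nw = 0.6 F_EXX = 54 ksi.
φR_n = 0.75 × 54 × 1.5 = 60.75 kips.

φR_n ≈ 60.8 kips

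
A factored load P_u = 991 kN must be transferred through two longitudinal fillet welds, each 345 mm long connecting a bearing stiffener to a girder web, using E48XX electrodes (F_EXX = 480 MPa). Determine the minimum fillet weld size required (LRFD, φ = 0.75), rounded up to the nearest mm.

Total weld length L = 690 mm.
Required throat t_e = P_u / (φ × 0.6 F_EXX × L) = 991 / (0.75 × 0.6 × 480 × 690 × 10⁻³) = 6.649 mm.
Required leg w = t_e / 0.707 = 9.405 mm → use 10 mm.

w = 10 mm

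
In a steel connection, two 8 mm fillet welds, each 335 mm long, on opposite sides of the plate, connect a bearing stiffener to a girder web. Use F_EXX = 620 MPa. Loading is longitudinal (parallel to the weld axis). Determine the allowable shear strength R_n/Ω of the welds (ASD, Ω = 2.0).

R_n/Ω ≈ 705 kN

Effective throat t_e = 0.707 × 8 = 5.656 mm.
Total length L = 670 mm; A_we = 5.656 × 670 = 3790 mm².
F_nw = 0.6 F_EXX = 0.6 × 620 = 372 MPa.
R_n = 372 × 3790 × 10⁻³ = 1410 kN; R_n/Ω = 1410/2.0 = 704.9 kN.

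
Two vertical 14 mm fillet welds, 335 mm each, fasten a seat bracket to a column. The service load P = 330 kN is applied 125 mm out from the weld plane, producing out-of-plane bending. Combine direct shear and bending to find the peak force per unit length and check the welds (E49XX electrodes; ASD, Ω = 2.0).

E49XX → F_EXX = 490 MPa.
L_w = 2 × 335 = 670 mm; section modulus (unit throat) S = 2 × L²/6 = 37410 mm².
Direct shear f_v = P/L_w = 330×10³/670 = 492.5 N/mm.
Moment M = P × e = 330×10³ × 125 = 41250000 N·mm; bending f_b = M/S = 1103 N/mm.
f_max = √(f_v² + f_b²) = √(492.5² + 1103²) = 1208 N/mm.
r_n/Ω = (1/2.0) × 0.6 × 490 × (0.707 × 14) = 1455 N/mm → adequate.

f_max ≈ 1210 N/mm; adequate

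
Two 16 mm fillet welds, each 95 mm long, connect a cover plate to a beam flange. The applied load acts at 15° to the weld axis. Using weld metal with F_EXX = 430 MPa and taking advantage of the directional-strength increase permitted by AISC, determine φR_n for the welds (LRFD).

φR_n ≈ 443 kN

t_e = 0.707 × 16 = 11.31 mm; A_we = 11.31 × 190 = 2149 mm².
Directional factor: 1.0 + 0.5 sin^1.5(15°) = 1.066.
F_nw = 0.6 × 430 × 1.066 = 275 MPa.
φR_n = 0.75 × 275 × 2149 × 10⁻³ = 443.3 kN.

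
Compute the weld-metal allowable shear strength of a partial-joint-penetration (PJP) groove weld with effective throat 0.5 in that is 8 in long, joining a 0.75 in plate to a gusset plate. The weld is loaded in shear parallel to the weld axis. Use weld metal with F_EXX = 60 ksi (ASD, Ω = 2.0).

R_n/Ω ≈ 72 kips

Effective throat (given) t_e = 0.5 in.
A_we = 0.5 × 8 = 4 in².
F_nw = 0.6 F_EXX = 36 ksi.
R_n/Ω = (36 × 4) / 2.0 = 72 kips.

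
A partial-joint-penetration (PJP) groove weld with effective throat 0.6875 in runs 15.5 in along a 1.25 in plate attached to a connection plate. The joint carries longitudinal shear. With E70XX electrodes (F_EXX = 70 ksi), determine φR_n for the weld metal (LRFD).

φR_n ≈ 336 kips

Effective throat (given) t_e = 0.6875 in.
A_we = 0.6875 × 15.5 = 10.66 in².
F_nw = 0.6 F_EXX = 42 ksi.
φR_n = 0.75 × 42 × 10.66 = 335.7 kips.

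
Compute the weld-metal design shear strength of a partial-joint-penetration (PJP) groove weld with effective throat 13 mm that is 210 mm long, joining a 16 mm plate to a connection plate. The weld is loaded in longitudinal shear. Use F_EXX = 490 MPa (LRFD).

Effective throat (given) t_e = 13 mm.
A_we = 13 × 210 = 2730 mm².
F_nw = 0.6 F_EXX = 294 MPa.
φR_n = 0.75 × 294 × 2730 × 10⁻³ = 602 kN.

φR_n ≈ 602 kN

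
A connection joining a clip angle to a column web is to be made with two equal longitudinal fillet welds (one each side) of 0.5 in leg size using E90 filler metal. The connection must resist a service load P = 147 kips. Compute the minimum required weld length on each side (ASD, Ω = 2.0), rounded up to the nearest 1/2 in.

E90XX → F_EXX = 90 ksi.
Throat t_e = 0.707 × 0.5 = 0.3535 in.
r_n/Ω = (0.6 × 90 × 0.3535) / 2.0 = 9.544 kip/in.
L_req = P / (r_n/Ω) = 147 / 9.544 = 15.4 in total.
Per side: 15.4 / 2 = 7.701 in.
Round up → use L = 8 in on each side.

L = 8 in on each side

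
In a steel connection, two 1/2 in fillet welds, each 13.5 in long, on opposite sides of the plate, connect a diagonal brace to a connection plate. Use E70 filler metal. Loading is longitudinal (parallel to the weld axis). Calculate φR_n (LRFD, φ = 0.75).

E70XX → F_EXX = 70 ksi.
Effective throat t_e = 0.707 × 0.5 = 0.3535 in.
Total length L = 27 in; A_we = 0.3535 × 27 = 9.544 in².
F_nw = 0.6 F_EXX = 0.6 × 70 = 42 ksi.
φR_n = 0.75 × 42 × 9.544 = 300.7 kip.

φR_n ≈ 301 kip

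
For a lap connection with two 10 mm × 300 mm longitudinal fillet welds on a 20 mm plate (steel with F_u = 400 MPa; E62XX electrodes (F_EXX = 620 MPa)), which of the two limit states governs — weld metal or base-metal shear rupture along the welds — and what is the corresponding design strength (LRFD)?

φR_n ≈ 1180 kN (weld metal governs)

t_e = 0.707 × 10 = 7.07 mm; L = 600 mm.
Weld metal: φR_n = 0.75 × 0.6 × 620 × 7.07 × 600 × 10⁻³ = 1184 kN.
Base metal (shear rupture): φR_n = 0.75 × 0.6 × 400 × 20 × 600 × 10⁻³ = 2160 kN.
Governing: weld metal.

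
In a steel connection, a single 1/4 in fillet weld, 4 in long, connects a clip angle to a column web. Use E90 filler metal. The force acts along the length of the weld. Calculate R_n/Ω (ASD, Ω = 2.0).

R_n/Ω ≈ 19.1 kip

E90XX → F_EXX = 90 ksi.
Effective throat t_e = 0.707 × 0.25 = 0.1767 in.
Total length L = 4 in; A_we = 0.1767 × 4 = 0.707 in².
F_nw = 0.6 F_EXX = 0.6 × 90 = 54 ksi.
R_n = 54 × 0.707 = 38.18 kip; R_n/Ω = 38.18/2.0 = 19.09 kip.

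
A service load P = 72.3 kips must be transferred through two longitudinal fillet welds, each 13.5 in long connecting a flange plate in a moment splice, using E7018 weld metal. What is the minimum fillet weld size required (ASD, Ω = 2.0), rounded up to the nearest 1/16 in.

w = 3/16 in

E70XX → F_EXX = 70 ksi.
Total weld length L = 27 in.
Required throat t_e = P × Ω / (0.6 F_EXX × L) = 72.3 × 2.0 / (0.6 × 70 × 27) = 0.1275 in.
Required leg w = t_e / 0.707 = 0.1804 in → use 3/16 in.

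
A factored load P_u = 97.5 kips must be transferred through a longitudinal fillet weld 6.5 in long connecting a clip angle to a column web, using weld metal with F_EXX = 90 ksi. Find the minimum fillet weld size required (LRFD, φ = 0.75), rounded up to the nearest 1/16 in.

w = 9/16 in

Total weld length L = 6.5 in.
Required throat t_e = P_u / (φ × 0.6 F_EXX × L) = 97.5 / (0.75 × 0.6 × 90 × 6.5) = 0.3704 in.
Required leg w = t_e / 0.707 = 0.5239 in → use 9/16 in.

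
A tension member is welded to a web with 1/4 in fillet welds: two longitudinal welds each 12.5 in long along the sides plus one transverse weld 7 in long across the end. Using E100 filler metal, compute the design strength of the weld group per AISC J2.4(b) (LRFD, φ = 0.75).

E100XX → F_EXX = 100 ksi.
t_e = 0.707 × 0.25 = 0.1767 in.
R_nwl = 0.6 × 100 × 0.1767 × 25 = 265.1 kip (longitudinal, 2 welds).
R_nwt = 0.6 × 100 × 0.1767 × 7 = 74.23 kip (transverse, base value).
(i) R_nwl + R_nwt = 339.4 kip; (ii) 0.85 R_nwl + 1.5 R_nwt = 336.7 kip.
R_n = max = 339.4 kip [governs: (i)]; φR_n = 254.5 kip.

φR_n ≈ 255 kip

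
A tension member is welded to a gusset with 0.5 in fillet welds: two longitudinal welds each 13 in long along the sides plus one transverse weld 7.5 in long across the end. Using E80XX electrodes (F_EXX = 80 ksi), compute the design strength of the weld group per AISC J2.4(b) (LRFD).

φR_n ≈ 426 kip

t_e = 0.707 × 0.5 = 0.3535 in.
R_nwl = 0.6 × 80 × 0.3535 × 26 = 441.2 kip (longitudinal, 2 welds).
R_nwt = 0.6 × 80 × 0.3535 × 7.5 = 127.3 kip (transverse, base value).
(i) R_nwl + R_nwt = 568.4 kip; (ii) 0.85 R_nwl + 1.5 R_nwt = 565.9 kip.
R_n = max = 568.4 kip [governs: (i)]; φR_n = 426.3 kip.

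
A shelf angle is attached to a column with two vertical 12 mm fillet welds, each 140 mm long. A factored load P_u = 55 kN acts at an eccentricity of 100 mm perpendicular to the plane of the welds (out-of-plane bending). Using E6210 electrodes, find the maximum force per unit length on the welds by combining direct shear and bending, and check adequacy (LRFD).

E62XX → F_EXX = 620 MPa.
L_w = 2 × 140 = 280 mm; section modulus (unit throat) S = 2 × L²/6 = 6533 mm².
Direct shear f_v = P/L_w = 55×10³/280 = 196.4 N/mm.
Moment M = P × e = 55×10³ × 100 = 5500000 N·mm; bending f_b = M/S = 841.8 N/mm.
f_max = √(f_v² + f_b²) = √(196.4² + 841.8²) = 864.4 N/mm.
φr_n = 0.75 × 0.6 × 620 × (0.707 × 12) = 2367 N/mm → adequate.

f_max ≈ 864 N/mm; adequate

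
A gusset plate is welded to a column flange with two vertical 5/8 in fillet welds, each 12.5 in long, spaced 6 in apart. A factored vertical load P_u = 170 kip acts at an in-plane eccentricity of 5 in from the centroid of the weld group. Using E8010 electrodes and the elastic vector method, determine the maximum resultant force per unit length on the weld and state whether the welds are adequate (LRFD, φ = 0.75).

E80XX → F_EXX = 80 ksi.
Total weld length L_w = 25 in. Treat welds as unit-width lines.
Polar moment about centroid: J = 2[d³/12 + d(b/2)²] = 2[12.5³/12 + 12.5×3²] = 550.5 in³.
Direct shear f_v = P/L_w = 170 / 25 = 6.8 kip/in (vertical).
Torsion M = P·e = 170 × 5 = 850 kip·in.
Critical point at (x, y) = (3, 6.25) from centroid. f_tx = M·y/J = 9.65 kip/in; f_ty = M·x/J = 4.632 kip/in.
Resultant f_max = √[f_tx² + (f_v + f_ty)²] = √[9.65² + (6.8 + 4.632)²] = 14.96 kip/in.
Capacity per unit length: φr_n = 0.75 × 0.6 × 80 × (0.707 × 0.625) = 15.91 kip/in.
14.96 ≤ 15.91 → adequate.

f_max ≈ 15 kip/in; adequate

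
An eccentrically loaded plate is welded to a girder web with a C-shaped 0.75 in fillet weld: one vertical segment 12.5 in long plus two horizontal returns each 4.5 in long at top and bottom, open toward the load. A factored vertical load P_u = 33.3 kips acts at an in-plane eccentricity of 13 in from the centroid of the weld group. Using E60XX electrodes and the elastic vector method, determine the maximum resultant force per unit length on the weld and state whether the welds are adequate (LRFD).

E60XX → F_EXX = 60 ksi.
Total weld length L_w = 21.5 in. Treat welds as unit-width lines.
Centroid: x̄ = 2×4.5×2.25 / 21.5 = 0.9419 in from the vertical weld.
Polar moment about centroid: J = I_x + I_y = [12.5³/12 + 2×4.5×6.25²] + [12.5×0.9419² + 2(4.5³/12 + 4.5×1.308²)] = 556 in³.
Direct shear f_v = P/L_w = 33.3 / 21.5 = 1.549 kip/in (vertical).
Torsion M = P·e = 33.3 × 13 = 432.9 kip·in.
Critical point at (x, y) = (3.558, 6.25) from centroid. f_tx = M·y/J = 4.866 kip/in; f_ty = M·x/J = 2.77 kip/in.
Resultant f_max = √[f_tx² + (f_v + f_ty)²] = √[4.866² + (1.549 + 2.77)²] = 6.507 kip/in.
Capacity per unit length: φr_n = 0.75 × 0.6 × 60 × (0.707 × 0.75) = 14.32 kip/in.
6.507 ≤ 14.32 → adequate.

f_max ≈ 6.51 kip/in; adequate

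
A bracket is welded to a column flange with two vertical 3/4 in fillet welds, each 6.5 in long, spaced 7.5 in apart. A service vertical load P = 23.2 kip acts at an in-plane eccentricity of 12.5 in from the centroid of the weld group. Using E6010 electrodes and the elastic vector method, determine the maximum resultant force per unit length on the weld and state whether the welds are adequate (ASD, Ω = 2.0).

E60XX → F_EXX = 60 ksi.
Total weld length L_w = 13 in. Treat welds as unit-width lines.
Polar moment about centroid: J = 2[d³/12 + d(b/2)²] = 2[6.5³/12 + 6.5×3.75²] = 228.6 in³.
Direct shear f_v = P/L_w = 23.2 / 13 = 1.785 kip/in (vertical).
Torsion M = P·e = 23.2 × 12.5 = 290 kip·in.
Critical point at (x, y) = (3.75, 3.25) from centroid. f_tx = M·y/J = 4.123 kip/in; f_ty = M·x/J = 4.758 kip/in.
Resultant f_max = √[f_tx² + (f_v + f_ty)²] = √[4.123² + (1.785 + 4.758)²] = 7.733 kip/in.
Capacity per unit length: r_n/Ω = (1/2.0) × 0.6 × 60 × (0.707 × 0.75) = 9.544 kip/in.
7.733 ≤ 9.544 → adequate.

f_max ≈ 7.73 kip/in; adequate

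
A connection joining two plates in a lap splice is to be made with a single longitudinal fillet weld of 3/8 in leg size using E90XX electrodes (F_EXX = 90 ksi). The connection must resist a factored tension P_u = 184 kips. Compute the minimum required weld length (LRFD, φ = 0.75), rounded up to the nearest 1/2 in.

Throat t_e = 0.707 × 0.375 = 0.2651 in.
φr_n = 0.75 × 0.6 × 90 × 0.2651 = 10.74 kips/in.
L_req = P_u / φr_n = 184 / 10.74 = 17.14 in total.
Round up → use L = 17.5 in.

L = 17.5 in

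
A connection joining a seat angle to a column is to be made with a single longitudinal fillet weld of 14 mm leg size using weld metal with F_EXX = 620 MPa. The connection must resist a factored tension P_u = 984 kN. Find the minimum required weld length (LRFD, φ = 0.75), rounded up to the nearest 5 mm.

L = 360 mm

Throat t_e = 0.707 × 14 = 9.898 mm.
φr_n = 0.75 × 0.6 × 620 × 9.898 × 10⁻³ = 2.762 kN/mm.
L_req = P_u / φr_n = 984 / 2.762 = 356.3 mm total.
Round up → use L = 360 mm.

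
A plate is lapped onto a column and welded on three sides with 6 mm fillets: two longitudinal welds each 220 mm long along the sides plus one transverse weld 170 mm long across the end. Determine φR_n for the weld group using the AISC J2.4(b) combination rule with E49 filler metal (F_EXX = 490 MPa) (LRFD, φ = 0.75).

t_e = 0.707 × 6 = 4.242 mm.
R_nwl = 0.6 × 490 × 4.242 × 440 × 10⁻³ = 548.7 kN (longitudinal, 2 welds).
R_nwt = 0.6 × 490 × 4.242 × 170 × 10⁻³ = 212 kN (transverse, base value).
(i) R_nwl + R_nwt = 760.8 kN; (ii) 0.85 R_nwl + 1.5 R_nwt = 784.5 kN.
R_n = max = 784.5 kN [governs: (ii)]; φR_n = 588.3 kN.

φR_n ≈ 588 kN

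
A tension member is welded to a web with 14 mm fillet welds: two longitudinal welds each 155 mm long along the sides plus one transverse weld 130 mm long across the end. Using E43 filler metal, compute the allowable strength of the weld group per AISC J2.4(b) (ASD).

E43XX → F_EXX = 430 MPa.
t_e = 0.707 × 14 = 9.898 mm.
R_nwl = 0.6 × 430 × 9.898 × 310 × 10⁻³ = 791.6 kN (longitudinal, 2 welds).
R_nwt = 0.6 × 430 × 9.898 × 130 × 10⁻³ = 332 kN (transverse, base value).
(i) R_nwl + R_nwt = 1124 kN; (ii) 0.85 R_nwl + 1.5 R_nwt = 1171 kN.
R_n = max = 1171 kN [governs: (ii)]; R_n/Ω = 585.4 kN.

R_n/Ω ≈ 585 kN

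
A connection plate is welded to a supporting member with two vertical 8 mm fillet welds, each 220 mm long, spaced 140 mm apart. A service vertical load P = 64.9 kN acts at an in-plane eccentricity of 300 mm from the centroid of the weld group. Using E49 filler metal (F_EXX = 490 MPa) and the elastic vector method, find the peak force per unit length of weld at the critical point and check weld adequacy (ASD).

f_max ≈ 736 N/mm; adequate

Total weld length L_w = 440 mm. Treat welds as unit-width lines.
Polar moment about centroid: J = 2[d³/12 + d(b/2)²] = 2[220³/12 + 220×70²] = 3931000 mm³.
Direct shear f_v = P/L_w = 64.9×10³ / 440 = 147.5 N/mm (vertical).
Torsion M = P·e = 64.9×10³ × 300 = 19470000 N·mm.
Critical point at (x, y) = (70, 110) from centroid. f_tx = M·y/J = 544.9 N/mm; f_ty = M·x/J = 346.7 N/mm.
Resultant f_max = √[f_tx² + (f_v + f_ty)²] = √[544.9² + (147.5 + 346.7)²] = 735.6 N/mm.
Capacity per unit length: r_n/Ω = (1/2.0) × 0.6 × 490 × (0.707 × 8) = 831.4 N/mm.
735.6 ≤ 831.4 → adequate.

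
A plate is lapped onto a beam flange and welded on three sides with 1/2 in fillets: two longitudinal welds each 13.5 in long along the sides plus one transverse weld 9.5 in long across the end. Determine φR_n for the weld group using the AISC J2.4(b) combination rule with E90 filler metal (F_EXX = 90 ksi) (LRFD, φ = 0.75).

φR_n ≈ 533 kips

t_e = 0.707 × 0.5 = 0.3535 in.
R_nwl = 0.6 × 90 × 0.3535 × 27 = 515.4 kips (longitudinal, 2 welds).
R_nwt = 0.6 × 90 × 0.3535 × 9.5 = 181.3 kips (transverse, base value).
(i) R_nwl + R_nwt = 696.7 kips; (ii) 0.85 R_nwl + 1.5 R_nwt = 710.1 kips.
R_n = max = 710.1 kips [governs: (ii)]; φR_n = 532.6 kips.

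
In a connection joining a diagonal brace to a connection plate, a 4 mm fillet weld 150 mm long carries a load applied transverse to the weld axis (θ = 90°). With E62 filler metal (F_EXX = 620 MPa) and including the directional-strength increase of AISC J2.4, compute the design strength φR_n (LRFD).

φR_n ≈ 178 kN

t_e = 0.707 × 4 = 2.828 mm; A_we = 2.828 × 150 = 424.2 mm².
Directional factor: 1.0 + 0.5 sin^1.5(90°) = 1.5.
F_nw = 0.6 × 620 × 1.5 = 558 MPa.
φR_n = 0.75 × 558 × 424.2 × 10⁻³ = 177.5 kN.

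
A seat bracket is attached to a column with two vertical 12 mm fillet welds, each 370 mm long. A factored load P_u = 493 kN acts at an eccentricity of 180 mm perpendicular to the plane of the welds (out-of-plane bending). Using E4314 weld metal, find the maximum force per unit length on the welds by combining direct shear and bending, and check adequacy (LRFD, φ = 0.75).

E43XX → F_EXX = 430 MPa.
L_w = 2 × 370 = 740 mm; section modulus (unit throat) S = 2 × L²/6 = 45630 mm².
Direct shear f_v = P/L_w = 493×10³/740 = 666.2 N/mm.
Moment M = P × e = 493×10³ × 180 = 88740000 N·mm; bending f_b = M/S = 1945 N/mm.
f_max = √(f_v² + f_b²) = √(666.2² + 1945²) = 2056 N/mm.
φr_n = 0.75 × 0.6 × 430 × (0.707 × 12) = 1642 N/mm → NOT adequate.

f_max ≈ 2060 N/mm; NOT adequate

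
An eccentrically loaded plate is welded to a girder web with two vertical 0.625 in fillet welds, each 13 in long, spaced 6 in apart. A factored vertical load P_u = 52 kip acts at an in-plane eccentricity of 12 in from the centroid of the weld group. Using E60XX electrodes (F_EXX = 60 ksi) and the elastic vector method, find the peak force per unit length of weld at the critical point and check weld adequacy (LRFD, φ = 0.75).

Total weld length L_w = 26 in. Treat welds as unit-width lines.
Polar moment about centroid: J = 2[d³/12 + d(b/2)²] = 2[13³/12 + 13×3²] = 600.2 in³.
Direct shear f_v = P/L_w = 52 / 26 = 2 kip/in (vertical).
Torsion M = P·e = 52 × 12 = 624 kip·in.
Critical point at (x, y) = (3, 6.5) from centroid. f_tx = M·y/J = 6.758 kip/in; f_ty = M·x/J = 3.119 kip/in.
Resultant f_max = √[f_tx² + (f_v + f_ty)²] = √[6.758² + (2 + 3.119)²] = 8.478 kip/in.
Capacity per unit length: φr_n = 0.75 × 0.6 × 60 × (0.707 × 0.625) = 11.93 kip/in.
8.478 ≤ 11.93 → adequate.

f_max ≈ 8.48 kip/in; adequate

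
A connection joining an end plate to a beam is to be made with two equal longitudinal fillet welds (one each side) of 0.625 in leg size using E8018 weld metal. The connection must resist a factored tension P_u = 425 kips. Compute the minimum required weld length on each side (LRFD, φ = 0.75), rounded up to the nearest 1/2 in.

L = 13.5 in on each side

E80XX → F_EXX = 80 ksi.
Throat t_e = 0.707 × 0.625 = 0.4419 in.
φr_n = 0.75 × 0.6 × 80 × 0.4419 = 15.91 kips/in.
L_req = P_u / φr_n = 425 / 15.91 = 26.72 in total.
Per side: 26.72 / 2 = 13.36 in.
Round up → use L = 13.5 in on each side.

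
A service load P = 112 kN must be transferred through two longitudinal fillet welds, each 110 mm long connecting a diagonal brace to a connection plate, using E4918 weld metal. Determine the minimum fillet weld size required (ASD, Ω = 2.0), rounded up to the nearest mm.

w = 5 mm

E49XX → F_EXX = 490 MPa.
Total weld length L = 220 mm.
Required throat t_e = P × Ω / (0.6 F_EXX × L) = 112 × 2.0 / (0.6 × 490 × 220 × 10⁻³) = 3.463 mm.
Required leg w = t_e / 0.707 = 4.898 mm → use 5 mm.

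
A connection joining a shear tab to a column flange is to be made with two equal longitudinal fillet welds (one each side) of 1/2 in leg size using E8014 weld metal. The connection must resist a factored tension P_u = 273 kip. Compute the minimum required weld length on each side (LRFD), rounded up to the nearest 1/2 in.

L = 11 in on each side

E80XX → F_EXX = 80 ksi.
Throat t_e = 0.707 × 0.5 = 0.3535 in.
φr_n = 0.75 × 0.6 × 80 × 0.3535 = 12.73 kip/in.
L_req = P_u / φr_n = 273 / 12.73 = 21.45 in total.
Per side: 21.45 / 2 = 10.73 in.
Round up → use L = 11 in on each side.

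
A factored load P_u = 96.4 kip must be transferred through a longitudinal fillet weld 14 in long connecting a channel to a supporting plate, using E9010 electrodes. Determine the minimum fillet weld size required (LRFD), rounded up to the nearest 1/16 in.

w = 1/4 in

E90XX → F_EXX = 90 ksi.
Total weld length L = 14 in.
Required throat t_e = P_u / (φ × 0.6 F_EXX × L) = 96.4 / (0.75 × 0.6 × 90 × 14) = 0.17 in.
Required leg w = t_e / 0.707 = 0.2405 in → use 1/4 in.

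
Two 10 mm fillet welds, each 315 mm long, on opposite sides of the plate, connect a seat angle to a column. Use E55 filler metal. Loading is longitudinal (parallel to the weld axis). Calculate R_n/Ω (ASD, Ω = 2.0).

R_n/Ω ≈ 735 kN

E55XX → F_EXX = 550 MPa.
Effective throat t_e = 0.707 × 10 = 7.07 mm.
Total length L = 630 mm; A_we = 7.07 × 630 = 4454 mm².
F_nw = 0.6 F_EXX = 0.6 × 550 = 330 MPa.
R_n = 330 × 4454 × 10⁻³ = 1470 kN; R_n/Ω = 1470/2.0 = 734.9 kN.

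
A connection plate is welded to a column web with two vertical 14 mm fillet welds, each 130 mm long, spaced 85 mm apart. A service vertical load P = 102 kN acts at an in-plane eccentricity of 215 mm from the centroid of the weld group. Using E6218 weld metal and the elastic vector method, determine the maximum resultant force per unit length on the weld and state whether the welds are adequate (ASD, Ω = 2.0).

f_max ≈ 2280 N/mm; NOT adequate

E62XX → F_EXX = 620 MPa.
Total weld length L_w = 260 mm. Treat welds as unit-width lines.
Polar moment about centroid: J = 2[d³/12 + d(b/2)²] = 2[130³/12 + 130×42.5²] = 835800 mm³.
Direct shear f_v = P/L_w = 102×10³ / 260 = 392.3 N/mm (vertical).
Torsion M = P·e = 102×10³ × 215 = 21930000 N·mm.
Critical point at (x, y) = (42.5, 65) from centroid. f_tx = M·y/J = 1706 N/mm; f_ty = M·x/J = 1115 N/mm.
Resultant f_max = √[f_tx² + (f_v + f_ty)²] = √[1706² + (392.3 + 1115)²] = 2276 N/mm.
Capacity per unit length: r_n/Ω = (1/2.0) × 0.6 × 620 × (0.707 × 14) = 1841 N/mm.
2276 > 1841 → NOT adequate.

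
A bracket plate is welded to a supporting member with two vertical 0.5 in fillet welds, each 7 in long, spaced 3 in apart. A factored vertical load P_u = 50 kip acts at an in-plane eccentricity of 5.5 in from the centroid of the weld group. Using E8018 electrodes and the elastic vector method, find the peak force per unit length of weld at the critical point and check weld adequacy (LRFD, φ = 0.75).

f_max ≈ 13.6 kip/in; NOT adequate

E80XX → F_EXX = 80 ksi.
Total weld length L_w = 14 in. Treat welds as unit-width lines.
Polar moment about centroid: J = 2[d³/12 + d(b/2)²] = 2[7³/12 + 7×1.5²] = 88.67 in³.
Direct shear f_v = P/L_w = 50 / 14 = 3.571 kip/in (vertical).
Torsion M = P·e = 50 × 5.5 = 275 kip·in.
Critical point at (x, y) = (1.5, 3.5) from centroid. f_tx = M·y/J = 10.86 kip/in; f_ty = M·x/J = 4.652 kip/in.
Resultant f_max = √[f_tx² + (f_v + f_ty)²] = √[10.86² + (3.571 + 4.652)²] = 13.62 kip/in.
Capacity per unit length: φr_n = 0.75 × 0.6 × 80 × (0.707 × 0.5) = 12.73 kip/in.
13.62 > 12.73 → NOT adequate.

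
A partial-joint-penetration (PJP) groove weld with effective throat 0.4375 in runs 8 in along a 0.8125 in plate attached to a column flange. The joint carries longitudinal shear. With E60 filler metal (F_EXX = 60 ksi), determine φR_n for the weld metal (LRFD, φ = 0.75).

φR_n ≈ 94.5 kip

Effective throat (given) t_e = 0.4375 in.
A_we = 0.4375 × 8 = 3.5 in².
F_nw = 0.6 F_EXX = 36 ksi.
φR_n = 0.75 × 36 × 3.5 = 94.5 kip.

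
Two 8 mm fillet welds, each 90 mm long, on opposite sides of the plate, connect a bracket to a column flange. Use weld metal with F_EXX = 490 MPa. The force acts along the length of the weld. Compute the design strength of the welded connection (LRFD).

Effective throat t_e = 0.707 × 8 = 5.656 mm.
Total length L = 180 mm; A_we = 5.656 × 180 = 1018 mm².
F_nw = 0.6 F_EXX = 0.6 × 490 = 294 MPa.
φR_n = 0.75 × 294 × 1018 × 10⁻³ = 224.5 kN.

φR_n ≈ 224 kN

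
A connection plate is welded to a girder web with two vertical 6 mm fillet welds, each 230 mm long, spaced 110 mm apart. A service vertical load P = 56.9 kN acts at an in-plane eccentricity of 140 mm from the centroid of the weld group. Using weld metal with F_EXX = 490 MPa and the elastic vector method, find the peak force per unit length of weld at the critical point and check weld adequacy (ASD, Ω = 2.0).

Total weld length L_w = 460 mm. Treat welds as unit-width lines.
Polar moment about centroid: J = 2[d³/12 + d(b/2)²] = 2[230³/12 + 230×55²] = 3419000 mm³.
Direct shear f_v = P/L_w = 56.9×10³ / 460 = 123.7 N/mm (vertical).
Torsion M = P·e = 56.9×10³ × 140 = 7966000 N·mm.
Critical point at (x, y) = (55, 115) from centroid. f_tx = M·y/J = 267.9 N/mm; f_ty = M·x/J = 128.1 N/mm.
Resultant f_max = √[f_tx² + (f_v + f_ty)²] = √[267.9² + (123.7 + 128.1)²] = 367.7 N/mm.
Capacity per unit length: r_n/Ω = (1/2.0) × 0.6 × 490 × (0.707 × 6) = 623.6 N/mm.
367.7 ≤ 623.6 → adequate.

f_max ≈ 368 N/mm; adequate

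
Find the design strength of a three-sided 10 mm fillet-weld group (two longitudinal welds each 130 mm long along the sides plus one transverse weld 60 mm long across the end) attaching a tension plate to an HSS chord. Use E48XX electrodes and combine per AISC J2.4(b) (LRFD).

φR_n ≈ 489 kN

E48XX → F_EXX = 480 MPa.
t_e = 0.707 × 10 = 7.07 mm.
R_nwl = 0.6 × 480 × 7.07 × 260 × 10⁻³ = 529.4 kN (longitudinal, 2 welds).
R_nwt = 0.6 × 480 × 7.07 × 60 × 10⁻³ = 122.2 kN (transverse, base value).
(i) R_nwl + R_nwt = 651.6 kN; (ii) 0.85 R_nwl + 1.5 R_nwt = 633.2 kN.
R_n = max = 651.6 kN [governs: (i)]; φR_n = 488.7 kN.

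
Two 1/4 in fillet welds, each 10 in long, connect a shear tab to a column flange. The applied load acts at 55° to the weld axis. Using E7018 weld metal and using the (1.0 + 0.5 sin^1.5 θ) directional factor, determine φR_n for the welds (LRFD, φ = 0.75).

E70XX → F_EXX = 70 ksi.
t_e = 0.707 × 0.25 = 0.1767 in; A_we = 0.1767 × 20 = 3.535 in².
Directional factor: 1.0 + 0.5 sin^1.5(55°) = 1.371.
F_nw = 0.6 × 70 × 1.371 = 57.57 ksi.
φR_n = 0.75 × 57.57 × 3.535 = 152.6 kip.

φR_n ≈ 153 kip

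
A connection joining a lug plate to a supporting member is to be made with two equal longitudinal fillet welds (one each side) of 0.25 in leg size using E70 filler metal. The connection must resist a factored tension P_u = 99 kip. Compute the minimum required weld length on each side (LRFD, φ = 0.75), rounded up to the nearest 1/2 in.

E70XX → F_EXX = 70 ksi.
Throat t_e = 0.707 × 0.25 = 0.1767 in.
φr_n = 0.75 × 0.6 × 70 × 0.1767 = 5.568 kip/in.
L_req = P_u / φr_n = 99 / 5.568 = 17.78 in total.
Per side: 17.78 / 2 = 8.891 in.
Round up → use L = 9 in on each side.

L = 9 in on each side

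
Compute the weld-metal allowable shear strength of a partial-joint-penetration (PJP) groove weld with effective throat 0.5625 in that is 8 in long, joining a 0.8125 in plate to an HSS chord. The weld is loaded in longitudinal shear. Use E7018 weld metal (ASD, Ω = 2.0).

R_n/Ω ≈ 94.5 kips

E70XX → F_EXX = 70 ksi.
Effective throat (given) t_e = 0.5625 in.
A_we = 0.5625 × 8 = 4.5 in².
F_nw = 0.6 F_EXX = 42 ksi.
R_n/Ω = (42 × 4.5) / 2.0 = 94.5 kips.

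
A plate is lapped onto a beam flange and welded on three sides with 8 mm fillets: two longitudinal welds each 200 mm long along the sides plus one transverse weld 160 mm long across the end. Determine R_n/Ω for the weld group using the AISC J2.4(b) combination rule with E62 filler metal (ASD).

E62XX → F_EXX = 620 MPa.
t_e = 0.707 × 8 = 5.656 mm.
R_nwl = 0.6 × 620 × 5.656 × 400 × 10⁻³ = 841.6 kN (longitudinal, 2 welds).
R_nwt = 0.6 × 620 × 5.656 × 160 × 10⁻³ = 336.6 kN (transverse, base value).
(i) R_nwl + R_nwt = 1178 kN; (ii) 0.85 R_nwl + 1.5 R_nwt = 1220 kN.
R_n = max = 1220 kN [governs: (ii)]; R_n/Ω = 610.2 kN.

R_n/Ω ≈ 610 kN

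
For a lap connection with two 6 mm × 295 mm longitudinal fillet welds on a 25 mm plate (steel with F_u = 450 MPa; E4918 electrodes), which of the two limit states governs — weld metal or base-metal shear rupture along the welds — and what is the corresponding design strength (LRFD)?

E49XX → F_EXX = 490 MPa.
t_e = 0.707 × 6 = 4.242 mm; L = 590 mm.
Weld metal: φR_n = 0.75 × 0.6 × 490 × 4.242 × 590 × 10⁻³ = 551.9 kN.
Base metal (shear rupture): φR_n = 0.75 × 0.6 × 450 × 25 × 590 × 10⁻³ = 2987 kN.
Governing: weld metal.

φR_n ≈ 552 kN (weld metal governs)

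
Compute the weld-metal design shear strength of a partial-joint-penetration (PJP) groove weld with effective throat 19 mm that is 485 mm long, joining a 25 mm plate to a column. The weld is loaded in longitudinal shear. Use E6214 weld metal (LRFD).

E62XX → F_EXX = 620 MPa.
Effective throat (given) t_e = 19 mm.
A_we = 19 × 485 = 9215 mm².
F_nw = 0.6 F_EXX = 372 MPa.
φR_n = 0.75 × 372 × 9215 × 10⁻³ = 2571 kN.

φR_n ≈ 2570 kN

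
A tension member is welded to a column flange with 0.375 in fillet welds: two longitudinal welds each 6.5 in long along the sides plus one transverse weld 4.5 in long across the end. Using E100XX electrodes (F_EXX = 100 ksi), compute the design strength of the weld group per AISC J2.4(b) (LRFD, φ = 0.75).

t_e = 0.707 × 0.375 = 0.2651 in.
R_nwl = 0.6 × 100 × 0.2651 × 13 = 206.8 kip (longitudinal, 2 welds).
R_nwt = 0.6 × 100 × 0.2651 × 4.5 = 71.58 kip (transverse, base value).
(i) R_nwl + R_nwt = 278.4 kip; (ii) 0.85 R_nwl + 1.5 R_nwt = 283.2 kip.
R_n = max = 283.2 kip [governs: (ii)]; φR_n = 212.4 kip.

φR_n ≈ 212 kip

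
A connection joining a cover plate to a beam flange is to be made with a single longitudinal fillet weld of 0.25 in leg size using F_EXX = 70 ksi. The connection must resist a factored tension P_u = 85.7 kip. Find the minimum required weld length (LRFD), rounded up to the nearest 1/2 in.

Throat t_e = 0.707 × 0.25 = 0.1767 in.
φr_n = 0.75 × 0.6 × 70 × 0.1767 = 5.568 kip/in.
L_req = P_u / φr_n = 85.7 / 5.568 = 15.39 in total.
Round up → use L = 15.5 in.

L = 15.5 in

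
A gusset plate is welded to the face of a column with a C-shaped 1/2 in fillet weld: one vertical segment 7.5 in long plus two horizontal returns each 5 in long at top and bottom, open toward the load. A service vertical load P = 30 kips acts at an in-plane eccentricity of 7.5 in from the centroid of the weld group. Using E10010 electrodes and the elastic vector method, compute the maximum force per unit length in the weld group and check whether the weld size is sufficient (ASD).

f_max ≈ 6.52 kip/in; adequate

E100XX → F_EXX = 100 ksi.
Total weld length L_w = 17.5 in. Treat welds as unit-width lines.
Centroid: x̄ = 2×5×2.5 / 17.5 = 1.429 in from the vertical weld.
Polar moment about centroid: J = I_x + I_y = [7.5³/12 + 2×5×3.75²] + [7.5×1.429² + 2(5³/12 + 5×1.071²)] = 223.4 in³.
Direct shear f_v = P/L_w = 30 / 17.5 = 1.714 kip/in (vertical).
Torsion M = P·e = 30 × 7.5 = 225 kip·in.
Critical point at (x, y) = (3.571, 3.75) from centroid. f_tx = M·y/J = 3.777 kip/in; f_ty = M·x/J = 3.597 kip/in.
Resultant f_max = √[f_tx² + (f_v + f_ty)²] = √[3.777² + (1.714 + 3.597)²] = 6.517 kip/in.
Capacity per unit length: r_n/Ω = (1/2.0) × 0.6 × 100 × (0.707 × 0.5) = 10.6 kip/in.
6.517 ≤ 10.6 → adequate.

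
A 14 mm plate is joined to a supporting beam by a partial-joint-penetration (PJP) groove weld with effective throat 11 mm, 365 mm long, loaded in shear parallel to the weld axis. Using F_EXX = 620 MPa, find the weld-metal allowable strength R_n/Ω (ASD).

R_n/Ω ≈ 747 kN

Effective throat (given) t_e = 11 mm.
A_we = 11 × 365 = 4015 mm².
F_nw = 0.6 F_EXX = 372 MPa.
R_n/Ω = (372 × 4015) / 2.0 × 10⁻³ = 746.8 kN.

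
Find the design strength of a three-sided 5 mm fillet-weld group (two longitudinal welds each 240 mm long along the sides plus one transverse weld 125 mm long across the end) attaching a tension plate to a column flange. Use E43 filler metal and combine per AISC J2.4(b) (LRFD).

E43XX → F_EXX = 430 MPa.
t_e = 0.707 × 5 = 3.535 mm.
R_nwl = 0.6 × 430 × 3.535 × 480 × 10⁻³ = 437.8 kN (longitudinal, 2 welds).
R_nwt = 0.6 × 430 × 3.535 × 125 × 10⁻³ = 114 kN (transverse, base value).
(i) R_nwl + R_nwt = 551.8 kN; (ii) 0.85 R_nwl + 1.5 R_nwt = 543.1 kN.
R_n = max = 551.8 kN [governs: (i)]; φR_n = 413.8 kN.

φR_n ≈ 414 kN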